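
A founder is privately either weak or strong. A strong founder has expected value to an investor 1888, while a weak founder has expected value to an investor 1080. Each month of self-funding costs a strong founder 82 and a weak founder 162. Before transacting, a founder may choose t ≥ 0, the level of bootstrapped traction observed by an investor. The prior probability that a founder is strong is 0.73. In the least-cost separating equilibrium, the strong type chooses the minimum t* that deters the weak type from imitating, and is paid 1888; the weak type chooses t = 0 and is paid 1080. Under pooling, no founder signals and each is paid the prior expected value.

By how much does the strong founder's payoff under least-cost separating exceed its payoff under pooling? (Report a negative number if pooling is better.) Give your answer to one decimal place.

Least-cost separating signal: t* solves 1080 = 1888 − 162·t*, so t* = (1888 − 1080)/162 ≈ 4.9877.
Strong type's separating payoff: 1888 − 82 × t* = 1888 − 82 × (1888 − 1080)/162 = 1888 − 66256/162 ≈ 1479.012.
Pooling payoff: 0.73 × 1888 + 0.27 × 1080 = 1669.84.
Difference: 1479.012 − 1669.84 = -190.828, i.e. -190.8 to one decimal place.
The strong type would prefer the pooling outcome.

-190.8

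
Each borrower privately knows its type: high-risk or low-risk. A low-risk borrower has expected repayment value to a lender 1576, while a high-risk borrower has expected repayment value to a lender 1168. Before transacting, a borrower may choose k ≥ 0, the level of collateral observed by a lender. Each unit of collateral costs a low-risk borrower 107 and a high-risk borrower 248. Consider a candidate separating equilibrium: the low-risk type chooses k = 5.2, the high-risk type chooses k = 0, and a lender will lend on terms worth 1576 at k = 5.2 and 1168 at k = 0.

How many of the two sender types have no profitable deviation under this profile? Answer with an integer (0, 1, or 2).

High-risk type: stay at 0 → 1168; mimic → 1576 − 248 × 5.2 = 286.4. IC holds (1168 ≥ 286.4).
Low-risk type: signal → 1576 − 107 × 5.2 = 1019.6; deviate to 0 → 1168. IC fails (1019.6 < 1168).
1 of 2 constraints hold, so this profile is not an equilibrium.

1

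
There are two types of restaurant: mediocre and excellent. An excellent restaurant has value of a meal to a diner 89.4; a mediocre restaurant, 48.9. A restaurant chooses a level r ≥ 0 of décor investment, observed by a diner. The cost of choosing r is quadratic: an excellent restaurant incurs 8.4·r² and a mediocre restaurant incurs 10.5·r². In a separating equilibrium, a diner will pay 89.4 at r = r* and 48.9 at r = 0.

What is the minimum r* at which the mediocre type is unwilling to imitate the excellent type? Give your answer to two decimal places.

The mediocre type at r = 0 receives 48.9; imitating at r* yields 89.4 − 10.5·r*².
Indifference: 48.9 = 89.4 − 10.5·r*², so r*² = (89.4 − 48.9) / 10.5 ≈ 3.8571.
r* = √3.8571 ≈ 1.96.

1.96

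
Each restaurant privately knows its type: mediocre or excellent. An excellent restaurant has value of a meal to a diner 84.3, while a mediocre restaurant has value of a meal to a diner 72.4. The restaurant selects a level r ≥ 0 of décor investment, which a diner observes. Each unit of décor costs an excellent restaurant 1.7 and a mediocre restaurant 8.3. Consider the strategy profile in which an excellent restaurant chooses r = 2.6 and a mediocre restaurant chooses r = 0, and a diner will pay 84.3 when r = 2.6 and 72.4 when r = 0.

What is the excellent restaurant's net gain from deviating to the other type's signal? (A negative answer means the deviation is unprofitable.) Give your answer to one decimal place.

-7.5

Playing r = 2.6 the excellent restaurant receives 84.3 − 1.7 × 2.6 = 79.88.
Deviating to r = 0 yields 72.4 instead.
Gain from deviating: 72.4 − 79.88 = -7.48, i.e. -7.5 to one decimal place.
The gain is negative, so the excellent type's incentive-compatibility constraint is satisfied.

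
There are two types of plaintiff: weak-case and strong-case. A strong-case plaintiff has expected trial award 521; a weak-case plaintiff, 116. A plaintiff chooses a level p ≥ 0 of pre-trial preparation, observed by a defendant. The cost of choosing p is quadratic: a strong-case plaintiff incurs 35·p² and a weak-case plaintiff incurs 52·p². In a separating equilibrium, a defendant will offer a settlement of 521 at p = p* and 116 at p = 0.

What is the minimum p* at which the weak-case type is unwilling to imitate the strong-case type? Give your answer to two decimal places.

2.79

The weak-case type at p = 0 receives 116; imitating at p* yields 521 − 52·p*².
Indifference: 116 = 521 − 52·p*², so p*² = (521 − 116) / 52 ≈ 7.7885.
p* = √7.7885 ≈ 2.79.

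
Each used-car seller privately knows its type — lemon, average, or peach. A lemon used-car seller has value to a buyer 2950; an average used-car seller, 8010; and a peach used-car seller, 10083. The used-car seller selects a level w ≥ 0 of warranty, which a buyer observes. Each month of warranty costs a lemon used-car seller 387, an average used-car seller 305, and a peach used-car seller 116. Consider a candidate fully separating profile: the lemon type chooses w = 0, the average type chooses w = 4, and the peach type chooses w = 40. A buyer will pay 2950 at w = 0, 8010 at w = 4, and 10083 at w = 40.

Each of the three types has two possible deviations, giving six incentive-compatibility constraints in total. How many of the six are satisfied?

Peach (own payoff 10083 − 116×40 = 5443): to w=0 gives 2950 → no gain ✓; to w=4 gives 8010 − 116×4 = 7546 → profitable ✗.
Lemon (own payoff 2950): to w=4 gives 8010 − 387×4 = 6462 → profitable ✗; to w=40 gives 10083 − 387×40 = -5397 → no gain ✓.
Average (own payoff 8010 − 305×4 = 6790): to w=0 gives 2950 → no gain ✓; to w=40 gives 10083 − 305×40 = -2117 → no gain ✓.
4 of the 6 constraints hold; not an equilibrium.

4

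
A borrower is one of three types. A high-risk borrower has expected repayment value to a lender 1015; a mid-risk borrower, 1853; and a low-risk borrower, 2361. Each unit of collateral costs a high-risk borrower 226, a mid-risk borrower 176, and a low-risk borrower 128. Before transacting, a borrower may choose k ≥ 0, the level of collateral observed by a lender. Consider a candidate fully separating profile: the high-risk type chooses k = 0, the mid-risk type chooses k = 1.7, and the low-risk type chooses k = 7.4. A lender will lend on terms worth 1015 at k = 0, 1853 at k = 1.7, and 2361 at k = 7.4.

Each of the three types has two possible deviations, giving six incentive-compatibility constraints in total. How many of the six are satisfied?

4

Mid-risk (own payoff 1853 − 176×1.7 = 1553.8): to k=0 gives 1015 → no gain ✓; to k=7.4 gives 2361 − 176×7.4 = 1058.6 → no gain ✓.
Low-risk (own payoff 2361 − 128×7.4 = 1413.8): to k=0 gives 1015 → no gain ✓; to k=1.7 gives 1853 − 128×1.7 = 1635.4 → profitable ✗.
High-risk (own payoff 1015): to k=1.7 gives 1853 − 226×1.7 = 1468.8 → profitable ✗; to k=7.4 gives 2361 − 226×7.4 = 688.6 → no gain ✓.
4 of the 6 constraints hold; not an equilibrium.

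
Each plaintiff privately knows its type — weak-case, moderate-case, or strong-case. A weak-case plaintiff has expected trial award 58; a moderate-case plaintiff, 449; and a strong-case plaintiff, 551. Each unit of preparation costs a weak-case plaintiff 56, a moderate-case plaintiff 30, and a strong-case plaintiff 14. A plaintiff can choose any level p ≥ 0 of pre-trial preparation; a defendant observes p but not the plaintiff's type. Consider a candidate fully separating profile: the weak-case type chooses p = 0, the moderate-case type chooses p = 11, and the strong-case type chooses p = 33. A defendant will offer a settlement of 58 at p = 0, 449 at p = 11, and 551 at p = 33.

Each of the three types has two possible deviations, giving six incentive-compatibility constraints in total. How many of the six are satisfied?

Strong-case (own payoff 551 − 14×33 = 89): to p=0 gives 58 → no gain ✓; to p=11 gives 449 − 14×11 = 295 → profitable ✗.
Moderate-case (own payoff 449 − 30×11 = 119): to p=0 gives 58 → no gain ✓; to p=33 gives 551 − 30×33 = -439 → no gain ✓.
Weak-case (own payoff 58): to p=11 gives 449 − 56×11 = -167 → no gain ✓; to p=33 gives 551 − 56×33 = -1297 → no gain ✓.
5 of the 6 constraints hold; not an equilibrium.

5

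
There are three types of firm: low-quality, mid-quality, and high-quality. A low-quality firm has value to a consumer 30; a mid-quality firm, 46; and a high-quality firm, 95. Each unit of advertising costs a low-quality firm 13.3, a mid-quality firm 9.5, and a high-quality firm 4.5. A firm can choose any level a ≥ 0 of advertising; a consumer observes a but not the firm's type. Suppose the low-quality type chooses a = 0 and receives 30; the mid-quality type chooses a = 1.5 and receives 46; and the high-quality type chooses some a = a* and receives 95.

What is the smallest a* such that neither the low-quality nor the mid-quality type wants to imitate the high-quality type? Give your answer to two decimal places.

Low-quality type (on-path payoff 30) won't mimic when 30 ≥ 95 − 13.3·a*, i.e. a* ≥ 4.89.
Mid-quality type (on-path payoff 46 − 9.5×1.5 = 31.75) won't mimic when 31.75 ≥ 95 − 9.5·a*, i.e. a* ≥ 6.66.
Both must hold, so a* = max(4.89, 6.66) = 6.66. The mid-quality type's constraint binds.

6.66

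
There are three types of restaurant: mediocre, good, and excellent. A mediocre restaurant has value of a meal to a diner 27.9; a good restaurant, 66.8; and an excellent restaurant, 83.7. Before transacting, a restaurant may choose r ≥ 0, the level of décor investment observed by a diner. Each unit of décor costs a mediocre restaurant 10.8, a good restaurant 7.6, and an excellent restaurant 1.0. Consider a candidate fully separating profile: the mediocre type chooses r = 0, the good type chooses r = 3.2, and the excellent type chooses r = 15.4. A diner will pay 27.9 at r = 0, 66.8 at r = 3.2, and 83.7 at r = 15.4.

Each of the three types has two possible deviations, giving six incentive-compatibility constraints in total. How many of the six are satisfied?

Excellent (own payoff 83.7 − 1.0×15.4 = 68.3): to r=0 gives 27.9 → no gain ✓; to r=3.2 gives 66.8 − 1.0×3.2 = 63.6 → no gain ✓.
Mediocre (own payoff 27.9): to r=3.2 gives 66.8 − 10.8×3.2 = 32.24 → profitable ✗; to r=15.4 gives 83.7 − 10.8×15.4 = -82.62 → no gain ✓.
Good (own payoff 66.8 − 7.6×3.2 = 42.48): to r=0 gives 27.9 → no gain ✓; to r=15.4 gives 83.7 − 7.6×15.4 = -33.34 → no gain ✓.
5 of the 6 constraints hold; not an equilibrium.

5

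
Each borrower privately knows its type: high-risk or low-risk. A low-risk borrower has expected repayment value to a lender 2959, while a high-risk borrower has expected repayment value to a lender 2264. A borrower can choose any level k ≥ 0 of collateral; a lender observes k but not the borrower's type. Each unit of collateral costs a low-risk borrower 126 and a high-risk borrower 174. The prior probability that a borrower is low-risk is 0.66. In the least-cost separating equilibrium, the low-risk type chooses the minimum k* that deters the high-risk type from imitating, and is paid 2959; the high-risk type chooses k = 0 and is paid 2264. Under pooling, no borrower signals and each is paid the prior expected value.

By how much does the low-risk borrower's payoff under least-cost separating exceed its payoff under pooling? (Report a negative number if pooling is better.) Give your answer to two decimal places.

Least-cost separating signal: k* solves 2264 = 2959 − 174·k*, so k* = (2959 − 2264)/174 ≈ 3.9943.
Low-risk type's separating payoff: 2959 − 126 × k* = 2959 − 126 × (2959 − 2264)/174 = 2959 − 87570/174 ≈ 2455.7241.
Pooling payoff: 0.66 × 2959 + 0.34 × 2264 = 2722.7.
Difference: 2455.7241 − 2722.7 = -266.9759, i.e. -266.98 to two decimal places.
The low-risk type would prefer the pooling outcome.

-266.98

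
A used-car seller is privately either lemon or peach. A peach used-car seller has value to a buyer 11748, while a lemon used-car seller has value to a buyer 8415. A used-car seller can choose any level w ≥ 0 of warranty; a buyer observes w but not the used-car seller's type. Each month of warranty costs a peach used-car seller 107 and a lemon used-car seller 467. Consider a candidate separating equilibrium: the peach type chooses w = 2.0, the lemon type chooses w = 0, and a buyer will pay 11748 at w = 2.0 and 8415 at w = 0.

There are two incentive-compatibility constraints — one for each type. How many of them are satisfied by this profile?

Peach type: signal → 11748 − 107 × 2.0 = 11534; deviate to 0 → 8415. IC holds (11534 ≥ 8415).
Lemon type: stay at 0 → 8415; mimic → 11748 − 467 × 2.0 = 10814. IC fails (8415 < 10814).
1 of 2 constraints hold, so this profile is not an equilibrium.

1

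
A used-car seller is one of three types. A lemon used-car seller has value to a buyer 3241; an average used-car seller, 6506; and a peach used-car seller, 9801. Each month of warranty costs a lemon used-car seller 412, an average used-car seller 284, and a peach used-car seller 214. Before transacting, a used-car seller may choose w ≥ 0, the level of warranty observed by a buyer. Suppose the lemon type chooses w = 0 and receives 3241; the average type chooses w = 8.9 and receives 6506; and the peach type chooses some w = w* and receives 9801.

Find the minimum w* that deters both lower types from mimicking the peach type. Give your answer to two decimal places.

20.50

Lemon type (on-path payoff 3241) won't mimic when 3241 ≥ 9801 − 412·w*, i.e. w* ≥ 15.92.
Average type (on-path payoff 6506 − 284×8.9 = 3978.4) won't mimic when 3978.4 ≥ 9801 − 284·w*, i.e. w* ≥ 20.50.
Both must hold, so w* = max(15.92, 20.50) = 20.50. The average type's constraint binds.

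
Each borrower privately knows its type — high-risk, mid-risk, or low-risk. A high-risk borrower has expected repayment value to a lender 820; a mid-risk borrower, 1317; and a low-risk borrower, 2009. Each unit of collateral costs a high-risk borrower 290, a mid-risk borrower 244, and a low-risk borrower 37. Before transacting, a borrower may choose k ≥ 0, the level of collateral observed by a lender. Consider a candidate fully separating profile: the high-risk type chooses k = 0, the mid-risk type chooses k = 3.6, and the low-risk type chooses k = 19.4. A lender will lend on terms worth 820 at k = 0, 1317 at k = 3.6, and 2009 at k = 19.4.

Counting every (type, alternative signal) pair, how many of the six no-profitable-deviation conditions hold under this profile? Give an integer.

Mid-risk (own payoff 1317 − 244×3.6 = 438.6): to k=0 gives 820 → profitable ✗; to k=19.4 gives 2009 − 244×19.4 = -2724.6 → no gain ✓.
Low-risk (own payoff 2009 − 37×19.4 = 1291.2): to k=0 gives 820 → no gain ✓; to k=3.6 gives 1317 − 37×3.6 = 1183.8 → no gain ✓.
High-risk (own payoff 820): to k=3.6 gives 1317 − 290×3.6 = 273 → no gain ✓; to k=19.4 gives 2009 − 290×19.4 = -3617 → no gain ✓.
5 of the 6 constraints hold; not an equilibrium.

5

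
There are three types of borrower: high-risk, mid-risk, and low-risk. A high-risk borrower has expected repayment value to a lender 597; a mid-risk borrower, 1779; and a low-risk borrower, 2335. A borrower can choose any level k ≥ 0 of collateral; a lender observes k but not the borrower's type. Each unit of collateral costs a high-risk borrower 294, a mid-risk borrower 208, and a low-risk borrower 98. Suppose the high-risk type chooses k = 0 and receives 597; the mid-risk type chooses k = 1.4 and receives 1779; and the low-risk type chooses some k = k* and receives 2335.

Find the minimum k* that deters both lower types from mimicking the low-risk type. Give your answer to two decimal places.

5.91

Mid-risk type (on-path payoff 1779 − 208×1.4 = 1487.8) won't mimic when 1487.8 ≥ 2335 − 208·k*, i.e. k* ≥ 4.07.
High-risk type (on-path payoff 597) won't mimic when 597 ≥ 2335 − 294·k*, i.e. k* ≥ 5.91.
Both must hold, so k* = max(5.91, 4.07) = 5.91. The high-risk type's constraint binds.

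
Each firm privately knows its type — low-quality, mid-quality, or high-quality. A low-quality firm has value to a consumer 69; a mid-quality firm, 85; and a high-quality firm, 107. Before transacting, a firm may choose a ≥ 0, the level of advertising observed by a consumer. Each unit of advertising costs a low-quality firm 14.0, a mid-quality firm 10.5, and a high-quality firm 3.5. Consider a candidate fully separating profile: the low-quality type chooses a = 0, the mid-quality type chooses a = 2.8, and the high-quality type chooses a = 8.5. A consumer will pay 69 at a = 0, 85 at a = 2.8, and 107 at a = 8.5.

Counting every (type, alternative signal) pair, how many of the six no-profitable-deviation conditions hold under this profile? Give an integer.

Low-quality (own payoff 69): to a=2.8 gives 85 − 14.0×2.8 = 45.8 → no gain ✓; to a=8.5 gives 107 − 14.0×8.5 = -12 → no gain ✓.
High-quality (own payoff 107 − 3.5×8.5 = 77.25): to a=0 gives 69 → no gain ✓; to a=2.8 gives 85 − 3.5×2.8 = 75.2 → no gain ✓.
Mid-quality (own payoff 85 − 10.5×2.8 = 55.6): to a=0 gives 69 → profitable ✗; to a=8.5 gives 107 − 10.5×8.5 = 17.75 → no gain ✓.
5 of the 6 constraints hold; not an equilibrium.

5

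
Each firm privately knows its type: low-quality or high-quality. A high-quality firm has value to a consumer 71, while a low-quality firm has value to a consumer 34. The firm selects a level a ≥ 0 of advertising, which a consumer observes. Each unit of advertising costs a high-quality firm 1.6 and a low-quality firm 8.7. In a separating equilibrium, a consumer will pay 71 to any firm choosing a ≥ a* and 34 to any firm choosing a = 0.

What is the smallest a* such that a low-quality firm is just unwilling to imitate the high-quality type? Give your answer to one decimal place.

A low-quality firm choosing a = 0 receives 34.
Imitating at a* instead would pay 71 at cost 8.7·a*, netting 71 − 8.7·a*.
Indifference: 34 = 71 − 8.7·a*, so a* = (71 − 34) / 8.7 ≈ 4.3.
At a* the low-quality type's incentive constraint just binds; the high-quality type strictly prefers a* since its per-unit cost is lower.

4.3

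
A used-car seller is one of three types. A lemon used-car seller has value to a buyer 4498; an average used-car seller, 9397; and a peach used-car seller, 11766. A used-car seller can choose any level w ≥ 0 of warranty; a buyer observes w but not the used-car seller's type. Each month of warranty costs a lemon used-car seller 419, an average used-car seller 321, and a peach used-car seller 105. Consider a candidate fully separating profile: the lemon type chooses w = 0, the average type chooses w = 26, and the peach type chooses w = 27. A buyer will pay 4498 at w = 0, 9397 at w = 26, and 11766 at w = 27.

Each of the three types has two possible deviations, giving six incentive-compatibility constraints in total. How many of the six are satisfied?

4

Average (own payoff 9397 − 321×26 = 1051): to w=0 gives 4498 → profitable ✗; to w=27 gives 11766 − 321×27 = 3099 → profitable ✗.
Peach (own payoff 11766 − 105×27 = 8931): to w=0 gives 4498 → no gain ✓; to w=26 gives 9397 − 105×26 = 6667 → no gain ✓.
Lemon (own payoff 4498): to w=26 gives 9397 − 419×26 = -1497 → no gain ✓; to w=27 gives 11766 − 419×27 = 453 → no gain ✓.
4 of the 6 constraints hold; not an equilibrium.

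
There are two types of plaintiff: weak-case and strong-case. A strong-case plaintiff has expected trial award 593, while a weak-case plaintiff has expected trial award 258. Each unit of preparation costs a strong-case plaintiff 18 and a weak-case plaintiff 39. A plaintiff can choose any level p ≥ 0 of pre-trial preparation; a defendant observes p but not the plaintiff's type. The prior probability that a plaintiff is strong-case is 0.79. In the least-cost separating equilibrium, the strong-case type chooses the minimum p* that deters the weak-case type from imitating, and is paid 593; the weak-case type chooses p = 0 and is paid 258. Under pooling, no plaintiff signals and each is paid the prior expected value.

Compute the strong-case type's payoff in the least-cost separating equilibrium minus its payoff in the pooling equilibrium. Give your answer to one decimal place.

Least-cost separating signal: p* solves 258 = 593 − 39·p*, so p* = (593 − 258)/39 ≈ 8.5897.
Strong-case type's separating payoff: 593 − 18 × p* = 593 − 18 × (593 − 258)/39 = 593 − 6030/39 ≈ 438.385.
Pooling payoff: 0.79 × 593 + 0.21 × 258 = 522.65.
Difference: 438.385 − 522.65 = -84.265, i.e. -84.3 to one decimal place.
The strong-case type would prefer the pooling outcome.

-84.3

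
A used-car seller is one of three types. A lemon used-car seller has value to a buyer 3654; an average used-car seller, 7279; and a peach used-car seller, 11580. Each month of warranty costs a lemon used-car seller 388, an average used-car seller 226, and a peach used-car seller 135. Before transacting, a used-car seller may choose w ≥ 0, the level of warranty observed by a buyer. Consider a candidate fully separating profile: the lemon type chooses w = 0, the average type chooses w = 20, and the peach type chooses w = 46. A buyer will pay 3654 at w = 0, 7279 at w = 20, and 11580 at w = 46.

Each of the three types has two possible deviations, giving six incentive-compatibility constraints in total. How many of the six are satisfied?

Lemon (own payoff 3654): to w=20 gives 7279 − 388×20 = -481 → no gain ✓; to w=46 gives 11580 − 388×46 = -6268 → no gain ✓.
Average (own payoff 7279 − 226×20 = 2759): to w=0 gives 3654 → profitable ✗; to w=46 gives 11580 − 226×46 = 1184 → no gain ✓.
Peach (own payoff 11580 − 135×46 = 5370): to w=0 gives 3654 → no gain ✓; to w=20 gives 7279 − 135×20 = 4579 → no gain ✓.
5 of the 6 constraints hold; not an equilibrium.

5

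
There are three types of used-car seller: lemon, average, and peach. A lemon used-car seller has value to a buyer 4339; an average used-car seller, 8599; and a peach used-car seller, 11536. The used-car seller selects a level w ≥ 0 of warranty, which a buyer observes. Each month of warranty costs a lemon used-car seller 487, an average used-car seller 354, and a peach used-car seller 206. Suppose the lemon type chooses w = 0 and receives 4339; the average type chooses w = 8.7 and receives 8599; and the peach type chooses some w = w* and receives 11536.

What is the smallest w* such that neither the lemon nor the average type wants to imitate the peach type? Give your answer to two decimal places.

Lemon type (on-path payoff 4339) won't mimic when 4339 ≥ 11536 − 487·w*, i.e. w* ≥ 14.78.
Average type (on-path payoff 8599 − 354×8.7 = 5519.2) won't mimic when 5519.2 ≥ 11536 − 354·w*, i.e. w* ≥ 17.00.
Both must hold, so w* = max(14.78, 17.00) = 17.00. The average type's constraint binds.

17.00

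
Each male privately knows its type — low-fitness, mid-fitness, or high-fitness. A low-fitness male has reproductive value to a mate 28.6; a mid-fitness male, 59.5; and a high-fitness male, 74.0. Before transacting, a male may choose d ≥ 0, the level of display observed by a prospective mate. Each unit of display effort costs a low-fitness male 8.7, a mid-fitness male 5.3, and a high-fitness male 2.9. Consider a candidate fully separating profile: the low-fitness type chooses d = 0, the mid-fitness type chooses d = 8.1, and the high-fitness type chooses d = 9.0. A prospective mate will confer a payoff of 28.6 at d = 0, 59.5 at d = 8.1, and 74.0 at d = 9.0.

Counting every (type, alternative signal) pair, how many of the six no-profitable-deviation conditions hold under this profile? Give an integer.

Mid-fitness (own payoff 59.5 − 5.3×8.1 = 16.57): to d=0 gives 28.6 → profitable ✗; to d=9.0 gives 74.0 − 5.3×9.0 = 26.3 → profitable ✗.
Low-fitness (own payoff 28.6): to d=8.1 gives 59.5 − 8.7×8.1 = -10.97 → no gain ✓; to d=9.0 gives 74.0 − 8.7×9.0 = -4.3 → no gain ✓.
High-fitness (own payoff 74.0 − 2.9×9.0 = 47.9): to d=0 gives 28.6 → no gain ✓; to d=8.1 gives 59.5 − 2.9×8.1 = 36.01 → no gain ✓.
4 of the 6 constraints hold; not an equilibrium.

4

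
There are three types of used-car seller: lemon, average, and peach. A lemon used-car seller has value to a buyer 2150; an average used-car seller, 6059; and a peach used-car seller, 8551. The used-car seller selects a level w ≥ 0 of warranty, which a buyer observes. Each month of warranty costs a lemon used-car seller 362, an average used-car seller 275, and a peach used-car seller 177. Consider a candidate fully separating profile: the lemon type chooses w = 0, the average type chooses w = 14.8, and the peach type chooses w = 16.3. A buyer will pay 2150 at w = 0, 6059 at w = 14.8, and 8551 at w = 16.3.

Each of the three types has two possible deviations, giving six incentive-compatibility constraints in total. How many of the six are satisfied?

3

Peach (own payoff 8551 − 177×16.3 = 5665.9): to w=0 gives 2150 → no gain ✓; to w=14.8 gives 6059 − 177×14.8 = 3439.4 → no gain ✓.
Lemon (own payoff 2150): to w=14.8 gives 6059 − 362×14.8 = 701.4 → no gain ✓; to w=16.3 gives 8551 − 362×16.3 = 2650.4 → profitable ✗.
Average (own payoff 6059 − 275×14.8 = 1989): to w=0 gives 2150 → profitable ✗; to w=16.3 gives 8551 − 275×16.3 = 4068.5 → profitable ✗.
3 of the 6 constraints hold; not an equilibrium.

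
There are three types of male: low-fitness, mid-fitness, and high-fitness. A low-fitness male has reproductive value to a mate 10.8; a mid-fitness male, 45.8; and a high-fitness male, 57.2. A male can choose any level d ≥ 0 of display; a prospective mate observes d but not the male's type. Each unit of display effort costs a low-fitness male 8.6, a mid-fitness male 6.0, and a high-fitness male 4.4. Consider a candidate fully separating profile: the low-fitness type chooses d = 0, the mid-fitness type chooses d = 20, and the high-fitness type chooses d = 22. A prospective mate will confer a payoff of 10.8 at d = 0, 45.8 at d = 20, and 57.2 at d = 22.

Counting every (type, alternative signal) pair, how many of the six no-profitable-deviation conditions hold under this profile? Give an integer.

4

High-fitness (own payoff 57.2 − 4.4×22 = -39.6): to d=0 gives 10.8 → profitable ✗; to d=20 gives 45.8 − 4.4×20 = -42.2 → no gain ✓.
Mid-fitness (own payoff 45.8 − 6.0×20 = -74.2): to d=0 gives 10.8 → profitable ✗; to d=22 gives 57.2 − 6.0×22 = -74.8 → no gain ✓.
Low-fitness (own payoff 10.8): to d=20 gives 45.8 − 8.6×20 = -126.2 → no gain ✓; to d=22 gives 57.2 − 8.6×22 = -132 → no gain ✓.
4 of the 6 constraints hold; not an equilibrium.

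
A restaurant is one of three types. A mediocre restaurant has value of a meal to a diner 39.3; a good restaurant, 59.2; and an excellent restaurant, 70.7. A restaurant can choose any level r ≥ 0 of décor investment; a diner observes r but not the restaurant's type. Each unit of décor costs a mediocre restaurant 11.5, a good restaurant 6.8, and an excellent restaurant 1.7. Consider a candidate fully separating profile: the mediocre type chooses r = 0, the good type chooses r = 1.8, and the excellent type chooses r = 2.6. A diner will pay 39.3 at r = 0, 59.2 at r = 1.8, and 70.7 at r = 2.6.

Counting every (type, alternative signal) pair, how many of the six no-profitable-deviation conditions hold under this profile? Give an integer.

Good (own payoff 59.2 − 6.8×1.8 = 46.96): to r=0 gives 39.3 → no gain ✓; to r=2.6 gives 70.7 − 6.8×2.6 = 53.02 → profitable ✗.
Mediocre (own payoff 39.3): to r=1.8 gives 59.2 − 11.5×1.8 = 38.5 → no gain ✓; to r=2.6 gives 70.7 − 11.5×2.6 = 40.8 → profitable ✗.
Excellent (own payoff 70.7 − 1.7×2.6 = 66.28): to r=0 gives 39.3 → no gain ✓; to r=1.8 gives 59.2 − 1.7×1.8 = 56.14 → no gain ✓.
4 of the 6 constraints hold; not an equilibrium.

4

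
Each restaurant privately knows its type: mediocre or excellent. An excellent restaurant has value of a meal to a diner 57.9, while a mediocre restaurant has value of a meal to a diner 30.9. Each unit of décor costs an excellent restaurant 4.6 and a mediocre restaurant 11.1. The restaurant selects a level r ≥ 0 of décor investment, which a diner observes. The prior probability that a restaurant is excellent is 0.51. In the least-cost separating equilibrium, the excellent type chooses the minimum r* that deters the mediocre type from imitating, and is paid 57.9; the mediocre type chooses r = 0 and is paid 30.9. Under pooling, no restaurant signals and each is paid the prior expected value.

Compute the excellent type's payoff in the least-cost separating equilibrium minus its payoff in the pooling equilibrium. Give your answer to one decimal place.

Least-cost separating signal: r* solves 30.9 = 57.9 − 11.1·r*, so r* = (57.9 − 30.9)/11.1 ≈ 2.4324.
Excellent type's separating payoff: 57.9 − 4.6 × r* = 57.9 − 4.6 × (57.9 − 30.9)/11.1 = 57.9 − 124.2/11.1 ≈ 46.711.
Pooling payoff: 0.51 × 57.9 + 0.49 × 30.9 = 44.67.
Difference: 46.711 − 44.67 = 2.041, i.e. 2.0 to one decimal place.
The excellent type prefers to separate.

2.0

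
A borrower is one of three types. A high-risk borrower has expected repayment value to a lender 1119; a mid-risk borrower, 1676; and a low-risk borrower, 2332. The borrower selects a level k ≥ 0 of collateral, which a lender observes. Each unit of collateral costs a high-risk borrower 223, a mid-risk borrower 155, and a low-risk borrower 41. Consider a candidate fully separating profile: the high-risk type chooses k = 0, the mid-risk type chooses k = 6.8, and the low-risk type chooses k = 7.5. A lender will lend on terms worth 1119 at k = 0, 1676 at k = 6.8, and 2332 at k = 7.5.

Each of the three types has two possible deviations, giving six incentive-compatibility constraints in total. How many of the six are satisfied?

Low-risk (own payoff 2332 − 41×7.5 = 2024.5): to k=0 gives 1119 → no gain ✓; to k=6.8 gives 1676 − 41×6.8 = 1397.2 → no gain ✓.
Mid-risk (own payoff 1676 − 155×6.8 = 622): to k=0 gives 1119 → profitable ✗; to k=7.5 gives 2332 − 155×7.5 = 1169.5 → profitable ✗.
High-risk (own payoff 1119): to k=6.8 gives 1676 − 223×6.8 = 159.6 → no gain ✓; to k=7.5 gives 2332 − 223×7.5 = 659.5 → no gain ✓.
4 of the 6 constraints hold; not an equilibrium.

4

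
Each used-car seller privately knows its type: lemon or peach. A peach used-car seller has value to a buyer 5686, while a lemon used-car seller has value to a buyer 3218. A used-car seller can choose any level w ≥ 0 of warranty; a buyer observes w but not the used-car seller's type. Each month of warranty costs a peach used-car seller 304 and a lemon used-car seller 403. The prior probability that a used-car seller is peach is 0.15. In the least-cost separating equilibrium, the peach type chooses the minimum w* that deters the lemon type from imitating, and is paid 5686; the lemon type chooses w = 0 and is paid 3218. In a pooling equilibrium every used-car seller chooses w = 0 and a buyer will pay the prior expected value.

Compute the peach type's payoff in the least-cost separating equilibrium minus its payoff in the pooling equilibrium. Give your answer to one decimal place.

236.1

Least-cost separating signal: w* solves 3218 = 5686 − 403·w*, so w* = (5686 − 3218)/403 ≈ 6.1241.
Peach type's separating payoff: 5686 − 304 × w* = 5686 − 304 × (5686 − 3218)/403 = 5686 − 750272/403 ≈ 3824.283.
Pooling payoff: 0.15 × 5686 + 0.85 × 3218 = 3588.2.
Difference: 3824.283 − 3588.2 = 236.083, i.e. 236.1 to one decimal place.
The peach type prefers to separate.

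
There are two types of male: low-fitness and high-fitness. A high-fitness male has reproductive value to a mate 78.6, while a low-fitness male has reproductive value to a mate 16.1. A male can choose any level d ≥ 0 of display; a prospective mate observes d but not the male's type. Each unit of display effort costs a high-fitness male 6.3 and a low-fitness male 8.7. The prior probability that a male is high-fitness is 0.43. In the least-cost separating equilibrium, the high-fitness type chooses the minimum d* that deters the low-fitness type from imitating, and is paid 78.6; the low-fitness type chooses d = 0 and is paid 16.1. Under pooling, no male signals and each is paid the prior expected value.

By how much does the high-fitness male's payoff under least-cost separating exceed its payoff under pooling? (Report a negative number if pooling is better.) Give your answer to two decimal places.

-9.63

Least-cost separating signal: d* solves 16.1 = 78.6 − 8.7·d*, so d* = (78.6 − 16.1)/8.7 ≈ 7.1839.
High-fitness type's separating payoff: 78.6 − 6.3 × d* = 78.6 − 6.3 × (78.6 − 16.1)/8.7 = 78.6 − 393.75/8.7 ≈ 33.3414.
Pooling payoff: 0.43 × 78.6 + 0.57 × 16.1 = 42.975.
Difference: 33.3414 − 42.975 = -9.6336, i.e. -9.63 to two decimal places.
The high-fitness type would prefer the pooling outcome.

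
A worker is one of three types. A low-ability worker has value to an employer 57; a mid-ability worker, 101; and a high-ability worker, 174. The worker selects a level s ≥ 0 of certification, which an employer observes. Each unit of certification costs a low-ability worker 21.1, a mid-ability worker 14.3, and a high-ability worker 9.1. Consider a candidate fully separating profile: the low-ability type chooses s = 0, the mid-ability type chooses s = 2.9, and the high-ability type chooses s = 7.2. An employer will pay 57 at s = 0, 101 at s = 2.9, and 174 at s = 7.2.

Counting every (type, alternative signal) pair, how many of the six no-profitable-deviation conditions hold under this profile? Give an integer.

Low-ability (own payoff 57): to s=2.9 gives 101 − 21.1×2.9 = 39.81 → no gain ✓; to s=7.2 gives 174 − 21.1×7.2 = 22.08 → no gain ✓.
Mid-ability (own payoff 101 − 14.3×2.9 = 59.53): to s=0 gives 57 → no gain ✓; to s=7.2 gives 174 − 14.3×7.2 = 71.04 → profitable ✗.
High-ability (own payoff 174 − 9.1×7.2 = 108.48): to s=0 gives 57 → no gain ✓; to s=2.9 gives 101 − 9.1×2.9 = 74.61 → no gain ✓.
5 of the 6 constraints hold; not an equilibrium.

5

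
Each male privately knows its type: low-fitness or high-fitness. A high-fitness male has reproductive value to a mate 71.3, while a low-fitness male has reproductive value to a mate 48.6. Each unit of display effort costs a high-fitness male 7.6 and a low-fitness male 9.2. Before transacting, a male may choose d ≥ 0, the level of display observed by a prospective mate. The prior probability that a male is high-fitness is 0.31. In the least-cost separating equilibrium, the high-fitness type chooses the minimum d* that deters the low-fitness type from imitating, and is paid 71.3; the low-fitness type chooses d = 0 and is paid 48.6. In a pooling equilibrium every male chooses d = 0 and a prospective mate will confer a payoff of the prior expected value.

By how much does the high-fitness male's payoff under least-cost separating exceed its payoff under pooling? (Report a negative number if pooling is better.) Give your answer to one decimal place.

Least-cost separating signal: d* solves 48.6 = 71.3 − 9.2·d*, so d* = (71.3 − 48.6)/9.2 ≈ 2.4674.
High-fitness type's separating payoff: 71.3 − 7.6 × d* = 71.3 − 7.6 × (71.3 − 48.6)/9.2 = 71.3 − 172.52/9.2 ≈ 52.548.
Pooling payoff: 0.31 × 71.3 + 0.69 × 48.6 = 55.637.
Difference: 52.548 − 55.637 = -3.089, i.e. -3.1 to one decimal place.
The high-fitness type would prefer the pooling outcome.

-3.1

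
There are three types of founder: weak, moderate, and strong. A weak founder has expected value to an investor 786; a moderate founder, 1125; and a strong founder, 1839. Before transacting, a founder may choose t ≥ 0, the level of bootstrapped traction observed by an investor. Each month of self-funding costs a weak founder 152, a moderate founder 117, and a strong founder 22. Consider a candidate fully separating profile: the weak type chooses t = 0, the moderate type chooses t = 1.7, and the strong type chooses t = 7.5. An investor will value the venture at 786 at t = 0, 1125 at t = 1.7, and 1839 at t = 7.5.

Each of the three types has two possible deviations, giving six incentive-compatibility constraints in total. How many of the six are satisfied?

Strong (own payoff 1839 − 22×7.5 = 1674): to t=0 gives 786 → no gain ✓; to t=1.7 gives 1125 − 22×1.7 = 1087.6 → no gain ✓.
Moderate (own payoff 1125 − 117×1.7 = 926.1): to t=0 gives 786 → no gain ✓; to t=7.5 gives 1839 − 117×7.5 = 961.5 → profitable ✗.
Weak (own payoff 786): to t=1.7 gives 1125 − 152×1.7 = 866.6 → profitable ✗; to t=7.5 gives 1839 − 152×7.5 = 699 → no gain ✓.
4 of the 6 constraints hold; not an equilibrium.

4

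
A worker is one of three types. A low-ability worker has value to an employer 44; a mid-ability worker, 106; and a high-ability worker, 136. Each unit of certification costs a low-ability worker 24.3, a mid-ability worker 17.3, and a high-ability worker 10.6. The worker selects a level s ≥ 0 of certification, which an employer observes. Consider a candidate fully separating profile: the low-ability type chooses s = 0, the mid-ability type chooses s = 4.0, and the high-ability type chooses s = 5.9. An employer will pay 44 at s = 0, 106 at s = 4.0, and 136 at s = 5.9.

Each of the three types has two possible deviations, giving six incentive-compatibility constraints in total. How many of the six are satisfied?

5

Low-ability (own payoff 44): to s=4.0 gives 106 − 24.3×4.0 = 8.8 → no gain ✓; to s=5.9 gives 136 − 24.3×5.9 = -7.37 → no gain ✓.
Mid-ability (own payoff 106 − 17.3×4.0 = 36.8): to s=0 gives 44 → profitable ✗; to s=5.9 gives 136 − 17.3×5.9 = 33.93 → no gain ✓.
High-ability (own payoff 136 − 10.6×5.9 = 73.46): to s=0 gives 44 → no gain ✓; to s=4.0 gives 106 − 10.6×4.0 = 63.6 → no gain ✓.
5 of the 6 constraints hold; not an equilibrium.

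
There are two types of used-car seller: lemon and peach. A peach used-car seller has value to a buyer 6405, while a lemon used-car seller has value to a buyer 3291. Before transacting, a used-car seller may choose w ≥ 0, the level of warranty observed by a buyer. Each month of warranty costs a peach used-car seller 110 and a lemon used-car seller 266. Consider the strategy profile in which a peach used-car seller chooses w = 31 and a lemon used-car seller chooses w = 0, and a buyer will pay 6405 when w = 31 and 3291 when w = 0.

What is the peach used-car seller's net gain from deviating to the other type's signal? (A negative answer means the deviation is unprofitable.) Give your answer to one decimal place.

Playing w = 31 the peach used-car seller receives 6405 − 110 × 31 = 2995.
Deviating to w = 0 yields 3291 instead.
Gain from deviating: 3291 − 2995 = 296.0.
The gain is positive, so the peach type's incentive-compatibility constraint is violated — this profile is not a separating equilibrium.

296.0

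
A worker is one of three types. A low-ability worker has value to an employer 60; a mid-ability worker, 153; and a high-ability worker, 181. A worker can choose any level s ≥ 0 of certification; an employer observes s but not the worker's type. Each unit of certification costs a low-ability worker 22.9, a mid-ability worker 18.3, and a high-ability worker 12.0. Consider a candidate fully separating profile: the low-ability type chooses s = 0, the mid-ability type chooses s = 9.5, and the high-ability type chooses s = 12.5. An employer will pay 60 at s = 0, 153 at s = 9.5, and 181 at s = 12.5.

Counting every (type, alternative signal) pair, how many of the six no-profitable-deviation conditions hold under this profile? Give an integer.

3

Mid-ability (own payoff 153 − 18.3×9.5 = -20.85): to s=0 gives 60 → profitable ✗; to s=12.5 gives 181 − 18.3×12.5 = -47.75 → no gain ✓.
High-ability (own payoff 181 − 12.0×12.5 = 31): to s=0 gives 60 → profitable ✗; to s=9.5 gives 153 − 12.0×9.5 = 39 → profitable ✗.
Low-ability (own payoff 60): to s=9.5 gives 153 − 22.9×9.5 = -64.55 → no gain ✓; to s=12.5 gives 181 − 22.9×12.5 = -105.25 → no gain ✓.
3 of the 6 constraints hold; not an equilibrium.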